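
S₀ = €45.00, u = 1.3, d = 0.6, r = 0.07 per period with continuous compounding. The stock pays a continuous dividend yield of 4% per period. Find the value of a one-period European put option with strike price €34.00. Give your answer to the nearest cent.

€2.51

Per-period risk-free factor R = e^0.07 = 1.0725; dividend-adjusted growth = e^(0.07−0.04) = 1.0305.
Risk-neutral probability p = (1.0305 − 0.6)/(1.3 − 0.6) = 0.4305/0.7000 = 0.6149
Terminal stock prices: S_u = 58.5, S_d = 27
Terminal payoffs (K − S): max(-24.5, 0) = 0, max(7, 0) = 7
Node 0 (S = 45): V_0 = e^(−0.07)·[0.6149·0.0000 + 0.3851·7.0000] = 2.5132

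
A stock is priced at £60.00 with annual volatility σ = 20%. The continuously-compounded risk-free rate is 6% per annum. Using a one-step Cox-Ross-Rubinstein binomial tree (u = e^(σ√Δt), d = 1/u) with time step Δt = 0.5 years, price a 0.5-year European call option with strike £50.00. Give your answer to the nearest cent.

£11.48

CRR parameters: u = e^(σ√Δt) = e^(0.2·√0.5) = 1.1519, d = 1/u = 0.8681
Per-period rate: rΔt = 0.06·0.5 = 0.03, so R = e^0.03 = 1.0305
Risk-neutral probability p = (e^0.03 − 0.8681)/(1.1519 − 0.8681) = 0.1623/0.2838 = 0.5720
Terminal stock prices: S_u = 69.11, S_d = 52.09
Terminal payoffs (S − K): max(19.11, 0) = 19.11, max(2.087, 0) = 2.087
Node 0 (S = 60): V_0 = e^(−0.03)·[0.5720·19.1146 + 0.4280·2.0874] = 11.4777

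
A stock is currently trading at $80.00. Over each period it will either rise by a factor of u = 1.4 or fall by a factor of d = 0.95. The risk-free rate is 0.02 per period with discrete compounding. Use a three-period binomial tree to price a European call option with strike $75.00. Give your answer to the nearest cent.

Risk-neutral probability p = (1 + 0.02 − 0.95)/(1.4 − 0.95) = 0.0700/0.4500 = 0.1556
Terminal stock prices: S_uuu = 219.5, S_uud = 149, S_udd = 101.1, S_ddd = 68.59
Terminal payoffs (S − K): max(144.5, 0) = 144.5, max(73.96, 0) = 73.96, max(26.08, 0) = 26.08, max(-6.41, 0) = 0
Node uu (S = 156.8): V_uu = 1/1.02·[0.1556·144.5200 + 0.8444·73.9600] = 83.2706
Node ud (S = 106.4): V_ud = 1/1.02·[0.1556·73.9600 + 0.8444·26.0800] = 32.8706
Node dd (S = 72.2): V_dd = 1/1.02·[0.1556·26.0800 + 0.8444·0.0000] = 3.9773
Node u (S = 112): V_u = 1/1.02·[0.1556·83.2706 + 0.8444·32.8706] = 39.9123
Node d (S = 76): V_d = 1/1.02·[0.1556·32.8706 + 0.8444·3.9773] = 8.3057
Node 0 (S = 80): V_0 = 1/1.02·[0.1556·39.9123 + 0.8444·8.3057] = 12.9631

$12.96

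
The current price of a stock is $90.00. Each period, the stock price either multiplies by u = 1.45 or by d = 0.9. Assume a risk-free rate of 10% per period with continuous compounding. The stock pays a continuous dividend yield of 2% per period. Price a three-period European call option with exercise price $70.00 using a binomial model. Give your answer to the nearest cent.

$33.87

Per-period risk-free factor R = e^0.1 = 1.1052; dividend-adjusted growth = e^(0.1−0.02) = 1.0833.
Risk-neutral probability p = (1.0833 − 0.9)/(1.45 − 0.9) = 0.1833/0.5500 = 0.3332
Terminal stock prices: S_uuu = 274.4, S_uud = 170.3, S_udd = 105.7, S_ddd = 65.61
Terminal payoffs (S − K): max(204.4, 0) = 204.4, max(100.3, 0) = 100.3, max(35.71, 0) = 35.71, max(-4.39, 0) = 0
Node uu (S = 189.2): V_uu = e^(−0.1)·[0.3332·204.3762 + 0.6668·100.3025] = 122.1395
Node ud (S = 117.5): V_ud = e^(−0.1)·[0.3332·100.3025 + 0.6668·35.7050] = 51.7857
Node dd (S = 72.9): V_dd = e^(−0.1)·[0.3332·35.7050 + 0.6668·0.0000] = 10.7664
Node u (S = 130.5): V_u = e^(−0.1)·[0.3332·122.1395 + 0.6668·51.7857] = 68.0719
Node d (S = 81): V_d = e^(−0.1)·[0.3332·51.7857 + 0.6668·10.7664] = 22.1106
Node 0 (S = 90): V_0 = e^(−0.1)·[0.3332·68.0719 + 0.6668·22.1106] = 33.8655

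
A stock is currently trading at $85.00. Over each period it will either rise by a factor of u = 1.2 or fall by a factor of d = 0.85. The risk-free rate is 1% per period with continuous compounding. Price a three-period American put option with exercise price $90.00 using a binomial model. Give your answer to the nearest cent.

$12.52

Risk-neutral probability p = (e^0.01 − 0.85)/(1.2 − 0.85) = 0.1601/0.3500 = 0.4573
Terminal stock prices: S_uuu = 146.9, S_uud = 104, S_udd = 73.69, S_ddd = 52.2
Terminal payoffs (K − S): max(-56.88, 0) = 0, max(-14.04, 0) = 0, max(16.31, 0) = 16.31, max(37.8, 0) = 37.8
Node uu (S = 122.4): continuation = e^(−0.01)·[0.4573·0.0000 + 0.5427·0.0000] = 0.0000; exercise value = 0.0000 ≤ continuation, so V_uu = 0.0000
Node ud (S = 86.7): continuation = e^(−0.01)·[0.4573·0.0000 + 0.5427·16.3050] = 8.7609; exercise value = 3.3000 ≤ continuation, so V_ud = 8.7609
Node dd (S = 61.41): continuation = e^(−0.01)·[0.4573·16.3050 + 0.5427·37.7994] = 27.6920; exercise value = 28.5875 > continuation, so V_dd = 28.5875 (exercise)
Node u (S = 102): continuation = e^(−0.01)·[0.4573·0.0000 + 0.5427·8.7609] = 4.7074; exercise value = 0.0000 ≤ continuation, so V_u = 4.7074
Node d (S = 72.25): continuation = e^(−0.01)·[0.4573·8.7609 + 0.5427·28.5875] = 19.3268; exercise value = 17.7500 ≤ continuation, so V_d = 19.3268
Node 0 (S = 85): continuation = e^(−0.01)·[0.4573·4.7074 + 0.5427·19.3268] = 12.5158; exercise value = 5.0000 ≤ continuation, so V_0 = 12.5158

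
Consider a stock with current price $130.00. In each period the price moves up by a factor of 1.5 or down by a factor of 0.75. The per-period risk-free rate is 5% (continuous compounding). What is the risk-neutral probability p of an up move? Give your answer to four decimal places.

p = 0.4017

Risk-neutral probability p = (e^0.05 − 0.75)/(1.5 − 0.75) = 0.3013/0.7500 = 0.4017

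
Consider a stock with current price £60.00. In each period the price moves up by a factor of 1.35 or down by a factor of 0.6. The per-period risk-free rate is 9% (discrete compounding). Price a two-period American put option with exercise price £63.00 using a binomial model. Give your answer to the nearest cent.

£11.33

Risk-neutral probability p = (1 + 0.09 − 0.6)/(1.35 − 0.6) = 0.4900/0.7500 = 0.6533
Terminal stock prices: S_uu = 109.4, S_ud = 48.6, S_dd = 21.6
Terminal payoffs (K − S): max(-46.35, 0) = 0, max(14.4, 0) = 14.4, max(41.4, 0) = 41.4
Node u (S = 81): continuation = 1/1.09·[0.6533·0.0000 + 0.3467·14.4000] = 4.5798; exercise value = 0.0000 ≤ continuation, so V_u = 4.5798
Node d (S = 36): continuation = 1/1.09·[0.6533·14.4000 + 0.3467·41.4000] = 21.7982; exercise value = 27.0000 > continuation, so V_d = 27.0000 (exercise)
Node 0 (S = 60): continuation = 1/1.09·[0.6533·4.5798 + 0.3467·27.0000] = 11.3322; exercise value = 3.0000 ≤ continuation, so V_0 = 11.3322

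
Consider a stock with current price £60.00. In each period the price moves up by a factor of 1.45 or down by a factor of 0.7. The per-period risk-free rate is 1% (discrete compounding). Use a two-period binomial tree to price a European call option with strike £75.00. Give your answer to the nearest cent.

£8.57

Risk-neutral probability p = (1 + 0.01 − 0.7)/(1.45 − 0.7) = 0.3100/0.7500 = 0.4133
Terminal stock prices: S_uu = 126.2, S_ud = 60.9, S_dd = 29.4
Terminal payoffs (S − K): max(51.15, 0) = 51.15, max(-14.1, 0) = 0, max(-45.6, 0) = 0
Node u (S = 87): V_u = 1/1.01·[0.4133·51.1500 + 0.5867·0.0000] = 20.9327
Node d (S = 42): V_d = 1/1.01·[0.4133·0.0000 + 0.5867·0.0000] = 0.0000
Node 0 (S = 60): V_0 = 1/1.01·[0.4133·20.9327 + 0.5867·0.0000] = 8.5665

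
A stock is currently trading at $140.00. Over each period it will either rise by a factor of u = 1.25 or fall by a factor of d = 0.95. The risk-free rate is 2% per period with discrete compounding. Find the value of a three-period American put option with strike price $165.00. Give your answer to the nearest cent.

$25.00

Risk-neutral probability p = (1 + 0.02 − 0.95)/(1.25 − 0.95) = 0.0700/0.3000 = 0.2333
Terminal stock prices: S_uuu = 273.4, S_uud = 207.8, S_udd = 157.9, S_ddd = 120
Terminal payoffs (K − S): max(-108.4, 0) = 0, max(-42.81, 0) = 0, max(7.062, 0) = 7.062, max(44.97, 0) = 44.97
Node uu (S = 218.8): continuation = 1/1.02·[0.2333·0.0000 + 0.7667·0.0000] = 0.0000; exercise value = 0.0000 ≤ continuation, so V_uu = 0.0000
Node ud (S = 166.2): continuation = 1/1.02·[0.2333·0.0000 + 0.7667·7.0625] = 5.3084; exercise value = 0.0000 ≤ continuation, so V_ud = 5.3084
Node dd (S = 126.3): continuation = 1/1.02·[0.2333·7.0625 + 0.7667·44.9675] = 35.4147; exercise value = 38.6500 > continuation, so V_dd = 38.6500 (exercise)
Node u (S = 175): continuation = 1/1.02·[0.2333·0.0000 + 0.7667·5.3084] = 3.9900; exercise value = 0.0000 ≤ continuation, so V_u = 3.9900
Node d (S = 133): continuation = 1/1.02·[0.2333·5.3084 + 0.7667·38.6500] = 30.2650; exercise value = 32.0000 > continuation, so V_d = 32.0000 (exercise)
Node 0 (S = 140): continuation = 1/1.02·[0.2333·3.9900 + 0.7667·32.0000] = 24.9650; exercise value = 25.0000 > continuation, so V_0 = 25.0000 (exercise)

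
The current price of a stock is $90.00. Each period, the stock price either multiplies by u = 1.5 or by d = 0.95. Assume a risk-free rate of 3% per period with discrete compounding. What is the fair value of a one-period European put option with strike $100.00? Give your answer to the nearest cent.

Risk-neutral probability p = (1 + 0.03 − 0.95)/(1.5 − 0.95) = 0.0800/0.5500 = 0.1455
Terminal stock prices: S_u = 135, S_d = 85.5
Terminal payoffs (K − S): max(-35, 0) = 0, max(14.5, 0) = 14.5
Node 0 (S = 90): V_0 = 1/1.03·[0.1455·0.0000 + 0.8545·14.5000] = 12.0300

$12.03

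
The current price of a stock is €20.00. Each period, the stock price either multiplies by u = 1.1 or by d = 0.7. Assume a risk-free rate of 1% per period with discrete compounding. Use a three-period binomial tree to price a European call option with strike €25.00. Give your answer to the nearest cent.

€0.73

Risk-neutral probability p = (1 + 0.01 − 0.7)/(1.1 − 0.7) = 0.3100/0.4000 = 0.7750
Terminal stock prices: S_uuu = 26.62, S_uud = 16.94, S_udd = 10.78, S_ddd = 6.86
Terminal payoffs (S − K): max(1.62, 0) = 1.62, max(-8.06, 0) = 0, max(-14.22, 0) = 0, max(-18.14, 0) = 0
Node uu (S = 24.2): V_uu = 1/1.01·[0.7750·1.6200 + 0.2250·0.0000] = 1.2431
Node ud (S = 15.4): V_ud = 1/1.01·[0.7750·0.0000 + 0.2250·0.0000] = 0.0000
Node dd (S = 9.8): V_dd = 1/1.01·[0.7750·0.0000 + 0.2250·0.0000] = 0.0000
Node u (S = 22): V_u = 1/1.01·[0.7750·1.2431 + 0.2250·0.0000] = 0.9538
Node d (S = 14): V_d = 1/1.01·[0.7750·0.0000 + 0.2250·0.0000] = 0.0000
Node 0 (S = 20): V_0 = 1/1.01·[0.7750·0.9538 + 0.2250·0.0000] = 0.7319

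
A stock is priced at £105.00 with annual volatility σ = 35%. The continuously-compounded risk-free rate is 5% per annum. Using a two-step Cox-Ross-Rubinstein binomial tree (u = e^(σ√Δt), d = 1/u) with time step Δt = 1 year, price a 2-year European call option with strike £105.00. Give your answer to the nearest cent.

CRR parameters: u = e^(σ√Δt) = e^(0.35·√1) = 1.4191, d = 1/u = 0.7047
Per-period rate: rΔt = 0.05·1 = 0.05, so R = e^0.05 = 1.0513
Risk-neutral probability p = (e^0.05 − 0.7047)/(1.4191 − 0.7047) = 0.3466/0.7144 = 0.4852
Terminal stock prices: S_uu = 211.4, S_ud = 105, S_dd = 52.14
Terminal payoffs (S − K): max(106.4, 0) = 106.4, max(0, 0) = 0, max(-52.86, 0) = 0
Node u (S = 149): V_u = e^(−0.05)·[0.4852·106.4440 + 0.5148·0.0000] = 49.1230
Node d (S = 73.99): V_d = e^(−0.05)·[0.4852·0.0000 + 0.5148·0.0000] = 0.0000
Node 0 (S = 105): V_0 = e^(−0.05)·[0.4852·49.1230 + 0.5148·0.0000] = 22.6698

£22.67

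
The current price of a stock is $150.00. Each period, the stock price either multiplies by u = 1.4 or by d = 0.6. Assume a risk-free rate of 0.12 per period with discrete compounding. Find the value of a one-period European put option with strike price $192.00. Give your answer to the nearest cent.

$31.87

Risk-neutral probability p = (1 + 0.12 − 0.6)/(1.4 − 0.6) = 0.5200/0.8000 = 0.6500
Terminal stock prices: S_u = 210, S_d = 90
Terminal payoffs (K − S): max(-18, 0) = 0, max(102, 0) = 102
Node 0 (S = 150): V_0 = 1/1.12·[0.6500·0.0000 + 0.3500·102.0000] = 31.8750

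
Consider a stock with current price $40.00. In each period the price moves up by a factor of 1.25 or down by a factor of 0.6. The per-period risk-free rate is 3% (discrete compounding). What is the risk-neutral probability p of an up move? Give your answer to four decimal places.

Risk-neutral probability p = (1 + 0.03 − 0.6)/(1.25 − 0.6) = 0.4300/0.6500 = 0.6615

p = 0.6615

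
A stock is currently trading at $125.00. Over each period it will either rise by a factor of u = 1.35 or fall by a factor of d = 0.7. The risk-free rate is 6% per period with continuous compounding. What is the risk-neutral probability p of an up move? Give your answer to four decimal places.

Risk-neutral probability p = (e^0.06 − 0.7)/(1.35 − 0.7) = 0.3618/0.6500 = 0.5567

p = 0.5567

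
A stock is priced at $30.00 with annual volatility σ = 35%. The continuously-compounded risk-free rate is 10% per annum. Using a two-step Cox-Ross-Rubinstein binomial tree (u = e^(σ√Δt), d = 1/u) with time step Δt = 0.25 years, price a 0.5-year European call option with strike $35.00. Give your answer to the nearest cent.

CRR parameters: u = e^(σ√Δt) = e^(0.35·√0.25) = 1.1912, d = 1/u = 0.8395
Per-period rate: rΔt = 0.1·0.25 = 0.025, so R = e^0.025 = 1.0253
Risk-neutral probability p = (e^0.025 − 0.8395)/(1.1912 − 0.8395) = 0.1859/0.3518 = 0.5283
Terminal stock prices: S_uu = 42.57, S_ud = 30, S_dd = 21.14
Terminal payoffs (S − K): max(7.572, 0) = 7.572, max(-5, 0) = 0, max(-13.86, 0) = 0
Node u (S = 35.74): V_u = e^(−0.025)·[0.5283·7.5720 + 0.4717·0.0000] = 3.9017
Node d (S = 25.18): V_d = e^(−0.025)·[0.5283·0.0000 + 0.4717·0.0000] = 0.0000
Node 0 (S = 30): V_0 = e^(−0.025)·[0.5283·3.9017 + 0.4717·0.0000] = 2.0105

$2.01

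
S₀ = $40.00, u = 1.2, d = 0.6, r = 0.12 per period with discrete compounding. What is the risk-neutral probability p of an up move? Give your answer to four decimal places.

p = 0.8667

Risk-neutral probability p = (1 + 0.12 − 0.6)/(1.2 − 0.6) = 0.5200/0.6000 = 0.8667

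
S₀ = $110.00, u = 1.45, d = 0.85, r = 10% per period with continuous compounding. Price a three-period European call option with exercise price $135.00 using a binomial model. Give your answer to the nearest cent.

$25.64

Risk-neutral probability p = (e^0.1 − 0.85)/(1.45 − 0.85) = 0.2552/0.6000 = 0.4253
Terminal stock prices: S_uuu = 335.3, S_uud = 196.6, S_udd = 115.2, S_ddd = 67.55
Terminal payoffs (S − K): max(200.3, 0) = 200.3, max(61.58, 0) = 61.58, max(-19.76, 0) = 0, max(-67.45, 0) = 0
Node uu (S = 231.3): V_uu = e^(−0.1)·[0.4253·200.3487 + 0.5747·61.5838] = 109.1219
Node ud (S = 135.6): V_ud = e^(−0.1)·[0.4253·61.5838 + 0.5747·0.0000] = 23.6983
Node dd (S = 79.47): V_dd = e^(−0.1)·[0.4253·0.0000 + 0.5747·0.0000] = 0.0000
Node u (S = 159.5): V_u = e^(−0.1)·[0.4253·109.1219 + 0.5747·23.6983] = 54.3153
Node d (S = 93.5): V_d = e^(−0.1)·[0.4253·23.6983 + 0.5747·0.0000] = 9.1194
Node 0 (S = 110): V_0 = e^(−0.1)·[0.4253·54.3153 + 0.5747·9.1194] = 25.6436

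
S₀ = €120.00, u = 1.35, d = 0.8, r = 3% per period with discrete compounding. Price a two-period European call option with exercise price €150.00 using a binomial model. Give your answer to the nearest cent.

Risk-neutral probability p = (1 + 0.03 − 0.8)/(1.35 − 0.8) = 0.2300/0.5500 = 0.4182
Terminal stock prices: S_uu = 218.7, S_ud = 129.6, S_dd = 76.8
Terminal payoffs (S − K): max(68.7, 0) = 68.7, max(-20.4, 0) = 0, max(-73.2, 0) = 0
Node u (S = 162): V_u = 1/1.03·[0.4182·68.7000 + 0.5818·0.0000] = 27.8923
Node d (S = 96): V_d = 1/1.03·[0.4182·0.0000 + 0.5818·0.0000] = 0.0000
Node 0 (S = 120): V_0 = 1/1.03·[0.4182·27.8923 + 0.5818·0.0000] = 11.3243

€11.32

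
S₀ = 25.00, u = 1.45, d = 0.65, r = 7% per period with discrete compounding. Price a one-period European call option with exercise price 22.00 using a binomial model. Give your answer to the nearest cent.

Risk-neutral probability p = (1 + 0.07 − 0.65)/(1.45 − 0.65) = 0.4200/0.8000 = 0.5250
Terminal stock prices: S_u = 36.25, S_d = 16.25
Terminal payoffs (S − K): max(14.25, 0) = 14.25, max(-5.75, 0) = 0
Node 0 (S = 25): V_0 = 1/1.07·[0.5250·14.2500 + 0.4750·0.0000] = 6.9918

6.99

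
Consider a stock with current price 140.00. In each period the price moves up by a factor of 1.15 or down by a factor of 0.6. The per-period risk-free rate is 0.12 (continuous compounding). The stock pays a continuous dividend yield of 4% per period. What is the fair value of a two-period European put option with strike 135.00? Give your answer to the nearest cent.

7.42

Per-period risk-free factor R = e^0.12 = 1.1275; dividend-adjusted growth = e^(0.12−0.04) = 1.0833.
Risk-neutral probability p = (1.0833 − 0.6)/(1.15 − 0.6) = 0.4833/0.5500 = 0.8787
Terminal stock prices: S_uu = 185.1, S_ud = 96.6, S_dd = 50.4
Terminal payoffs (K − S): max(-50.15, 0) = 0, max(38.4, 0) = 38.4, max(84.6, 0) = 84.6
Node u (S = 161): V_u = e^(−0.12)·[0.8787·0.0000 + 0.1213·38.4000] = 4.1311
Node d (S = 84): V_d = e^(−0.12)·[0.8787·38.4000 + 0.1213·84.6000] = 39.0279
Node 0 (S = 140): V_0 = e^(−0.12)·[0.8787·4.1311 + 0.1213·39.0279] = 7.4181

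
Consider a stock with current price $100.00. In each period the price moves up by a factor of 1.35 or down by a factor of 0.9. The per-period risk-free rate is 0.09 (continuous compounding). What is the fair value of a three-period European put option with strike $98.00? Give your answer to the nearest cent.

Risk-neutral probability p = (e^0.09 − 0.9)/(1.35 − 0.9) = 0.1942/0.4500 = 0.4315
Terminal stock prices: S_uuu = 246, S_uud = 164, S_udd = 109.4, S_ddd = 72.9
Terminal payoffs (K − S): max(-148, 0) = 0, max(-66.03, 0) = 0, max(-11.35, 0) = 0, max(25.1, 0) = 25.1
Node uu (S = 182.3): V_uu = e^(−0.09)·[0.4315·0.0000 + 0.5685·0.0000] = 0.0000
Node ud (S = 121.5): V_ud = e^(−0.09)·[0.4315·0.0000 + 0.5685·0.0000] = 0.0000
Node dd (S = 81): V_dd = e^(−0.09)·[0.4315·0.0000 + 0.5685·25.1000] = 13.0412
Node u (S = 135): V_u = e^(−0.09)·[0.4315·0.0000 + 0.5685·0.0000] = 0.0000
Node d (S = 90): V_d = e^(−0.09)·[0.4315·0.0000 + 0.5685·13.0412] = 6.7759
Node 0 (S = 100): V_0 = e^(−0.09)·[0.4315·0.0000 + 0.5685·6.7759] = 3.5205

$3.52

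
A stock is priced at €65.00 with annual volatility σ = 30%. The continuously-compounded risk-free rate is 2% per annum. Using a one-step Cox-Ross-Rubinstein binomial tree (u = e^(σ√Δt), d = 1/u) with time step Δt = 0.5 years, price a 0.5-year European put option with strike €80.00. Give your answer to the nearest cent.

CRR parameters: u = e^(σ√Δt) = e^(0.3·√0.5) = 1.2363, d = 1/u = 0.8089
Per-period rate: rΔt = 0.02·0.5 = 0.01, so R = e^0.01 = 1.0101
Risk-neutral probability p = (e^0.01 − 0.8089)/(1.2363 − 0.8089) = 0.2012/0.4275 = 0.4707
Terminal stock prices: S_u = 80.36, S_d = 52.58
Terminal payoffs (K − S): max(-0.3602, 0) = 0, max(27.42, 0) = 27.42
Node 0 (S = 65): V_0 = e^(−0.01)·[0.4707·0.0000 + 0.5293·27.4242] = 14.3718

€14.37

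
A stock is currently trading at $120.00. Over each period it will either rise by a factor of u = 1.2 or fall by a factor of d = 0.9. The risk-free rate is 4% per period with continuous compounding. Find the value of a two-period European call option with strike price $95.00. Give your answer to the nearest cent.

$32.30

Risk-neutral probability p = (e^0.04 − 0.9)/(1.2 − 0.9) = 0.1408/0.3000 = 0.4694
Terminal stock prices: S_uu = 172.8, S_ud = 129.6, S_dd = 97.2
Terminal payoffs (S − K): max(77.8, 0) = 77.8, max(34.6, 0) = 34.6, max(2.2, 0) = 2.2
Node u (S = 144): V_u = e^(−0.04)·[0.4694·77.8000 + 0.5306·34.6000] = 52.7250
Node d (S = 108): V_d = e^(−0.04)·[0.4694·34.6000 + 0.5306·2.2000] = 16.7250
Node 0 (S = 120): V_0 = e^(−0.04)·[0.4694·52.7250 + 0.5306·16.7250] = 32.3039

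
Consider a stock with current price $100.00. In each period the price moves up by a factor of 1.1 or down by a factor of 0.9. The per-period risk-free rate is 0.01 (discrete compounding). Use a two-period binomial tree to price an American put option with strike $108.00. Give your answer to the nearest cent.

Risk-neutral probability p = (1 + 0.01 − 0.9)/(1.1 − 0.9) = 0.1100/0.2000 = 0.5500
Terminal stock prices: S_uu = 121, S_ud = 99, S_dd = 81
Terminal payoffs (K − S): max(-13, 0) = 0, max(9, 0) = 9, max(27, 0) = 27
Node u (S = 110): continuation = 1/1.01·[0.5500·0.0000 + 0.4500·9.0000] = 4.0099; exercise value = 0.0000 ≤ continuation, so V_u = 4.0099
Node d (S = 90): continuation = 1/1.01·[0.5500·9.0000 + 0.4500·27.0000] = 16.9307; exercise value = 18.0000 > continuation, so V_d = 18.0000 (exercise)
Node 0 (S = 100): continuation = 1/1.01·[0.5500·4.0099 + 0.4500·18.0000] = 10.2034; exercise value = 8.0000 ≤ continuation, so V_0 = 10.2034

$10.20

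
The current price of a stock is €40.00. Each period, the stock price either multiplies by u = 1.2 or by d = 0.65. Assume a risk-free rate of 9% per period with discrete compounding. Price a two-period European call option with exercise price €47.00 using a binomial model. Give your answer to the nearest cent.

Risk-neutral probability p = (1 + 0.09 − 0.65)/(1.2 − 0.65) = 0.4400/0.5500 = 0.8000
Terminal stock prices: S_uu = 57.6, S_ud = 31.2, S_dd = 16.9
Terminal payoffs (S − K): max(10.6, 0) = 10.6, max(-15.8, 0) = 0, max(-30.1, 0) = 0
Node u (S = 48): V_u = 1/1.09·[0.8000·10.6000 + 0.2000·0.0000] = 7.7798
Node d (S = 26): V_d = 1/1.09·[0.8000·0.0000 + 0.2000·0.0000] = 0.0000
Node 0 (S = 40): V_0 = 1/1.09·[0.8000·7.7798 + 0.2000·0.0000] = 5.7100

€5.71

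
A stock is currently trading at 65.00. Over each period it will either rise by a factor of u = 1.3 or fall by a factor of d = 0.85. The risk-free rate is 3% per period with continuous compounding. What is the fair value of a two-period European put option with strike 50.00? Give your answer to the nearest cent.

1.03

Risk-neutral probability p = (e^0.03 − 0.85)/(1.3 − 0.85) = 0.1805/0.4500 = 0.4010
Terminal stock prices: S_uu = 109.9, S_ud = 71.83, S_dd = 46.96
Terminal payoffs (K − S): max(-59.85, 0) = 0, max(-21.83, 0) = 0, max(3.038, 0) = 3.038
Node u (S = 84.5): V_u = e^(−0.03)·[0.4010·0.0000 + 0.5990·0.0000] = 0.0000
Node d (S = 55.25): V_d = e^(−0.03)·[0.4010·0.0000 + 0.5990·3.0375] = 1.7657
Node 0 (S = 65): V_0 = e^(−0.03)·[0.4010·0.0000 + 0.5990·1.7657] = 1.0264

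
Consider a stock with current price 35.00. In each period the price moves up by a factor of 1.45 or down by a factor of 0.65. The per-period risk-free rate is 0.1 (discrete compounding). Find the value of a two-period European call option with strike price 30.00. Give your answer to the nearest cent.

Risk-neutral probability p = (1 + 0.1 − 0.65)/(1.45 − 0.65) = 0.4500/0.8000 = 0.5625
Terminal stock prices: S_uu = 73.59, S_ud = 32.99, S_dd = 14.79
Terminal payoffs (S − K): max(43.59, 0) = 43.59, max(2.988, 0) = 2.988, max(-15.21, 0) = 0
Node u (S = 50.75): V_u = 1/1.1·[0.5625·43.5875 + 0.4375·2.9875] = 23.4773
Node d (S = 22.75): V_d = 1/1.1·[0.5625·2.9875 + 0.4375·0.0000] = 1.5277
Node 0 (S = 35): V_0 = 1/1.1·[0.5625·23.4773 + 0.4375·1.5277] = 12.6130

12.61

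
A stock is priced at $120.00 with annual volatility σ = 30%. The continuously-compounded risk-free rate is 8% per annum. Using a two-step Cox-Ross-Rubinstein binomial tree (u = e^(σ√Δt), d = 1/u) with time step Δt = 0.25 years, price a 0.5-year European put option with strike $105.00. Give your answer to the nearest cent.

$3.42

CRR parameters: u = e^(σ√Δt) = e^(0.3·√0.25) = 1.1618, d = 1/u = 0.8607
Per-period rate: rΔt = 0.08·0.25 = 0.02, so R = e^0.02 = 1.0202
Risk-neutral probability p = (e^0.02 − 0.8607)/(1.1618 − 0.8607) = 0.1595/0.3011 = 0.5297
Terminal stock prices: S_uu = 162, S_ud = 120, S_dd = 88.9
Terminal payoffs (K − S): max(-56.98, 0) = 0, max(-15, 0) = 0, max(16.1, 0) = 16.1
Node u (S = 139.4): V_u = e^(−0.02)·[0.5297·0.0000 + 0.4703·0.0000] = 0.0000
Node d (S = 103.3): V_d = e^(−0.02)·[0.5297·0.0000 + 0.4703·16.1018] = 7.4234
Node 0 (S = 120): V_0 = e^(−0.02)·[0.5297·0.0000 + 0.4703·7.4234] = 3.4224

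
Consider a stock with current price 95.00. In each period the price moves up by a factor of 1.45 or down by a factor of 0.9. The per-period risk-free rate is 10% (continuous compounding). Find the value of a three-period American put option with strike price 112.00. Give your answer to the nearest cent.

Risk-neutral probability p = (e^0.1 − 0.9)/(1.45 − 0.9) = 0.2052/0.5500 = 0.3730
Terminal stock prices: S_uuu = 289.6, S_uud = 179.8, S_udd = 111.6, S_ddd = 69.26
Terminal payoffs (K − S): max(-177.6, 0) = 0, max(-67.76, 0) = 0, max(0.4225, 0) = 0.4225, max(42.74, 0) = 42.74
Node uu (S = 199.7): continuation = e^(−0.1)·[0.3730·0.0000 + 0.6270·0.0000] = 0.0000; exercise value = 0.0000 ≤ continuation, so V_uu = 0.0000
Node ud (S = 124): continuation = e^(−0.1)·[0.3730·0.0000 + 0.6270·0.4225] = 0.2397; exercise value = 0.0000 ≤ continuation, so V_ud = 0.2397
Node dd (S = 76.95): continuation = e^(−0.1)·[0.3730·0.4225 + 0.6270·42.7450] = 24.3918; exercise value = 35.0500 > continuation, so V_dd = 35.0500 (exercise)
Node u (S = 137.8): continuation = e^(−0.1)·[0.3730·0.0000 + 0.6270·0.2397] = 0.1360; exercise value = 0.0000 ≤ continuation, so V_u = 0.1360
Node d (S = 85.5): continuation = e^(−0.1)·[0.3730·0.2397 + 0.6270·35.0500] = 19.9647; exercise value = 26.5000 > continuation, so V_d = 26.5000 (exercise)
Node 0 (S = 95): continuation = e^(−0.1)·[0.3730·0.1360 + 0.6270·26.5000] = 15.0793; exercise value = 17.0000 > continuation, so V_0 = 17.0000 (exercise)

17.00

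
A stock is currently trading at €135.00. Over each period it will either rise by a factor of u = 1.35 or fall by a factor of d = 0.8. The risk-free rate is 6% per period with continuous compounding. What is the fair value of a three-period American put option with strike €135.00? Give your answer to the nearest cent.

€15.84

Risk-neutral probability p = (e^0.06 − 0.8)/(1.35 − 0.8) = 0.2618/0.5500 = 0.4761
Terminal stock prices: S_uuu = 332.2, S_uud = 196.8, S_udd = 116.6, S_ddd = 69.12
Terminal payoffs (K − S): max(-197.2, 0) = 0, max(-61.83, 0) = 0, max(18.36, 0) = 18.36, max(65.88, 0) = 65.88
Node uu (S = 246): continuation = e^(−0.06)·[0.4761·0.0000 + 0.5239·0.0000] = 0.0000; exercise value = 0.0000 ≤ continuation, so V_uu = 0.0000
Node ud (S = 145.8): continuation = e^(−0.06)·[0.4761·0.0000 + 0.5239·18.3600] = 9.0592; exercise value = 0.0000 ≤ continuation, so V_ud = 9.0592
Node dd (S = 86.4): continuation = e^(−0.06)·[0.4761·18.3600 + 0.5239·65.8800] = 40.7382; exercise value = 48.6000 > continuation, so V_dd = 48.6000 (exercise)
Node u (S = 182.2): continuation = e^(−0.06)·[0.4761·0.0000 + 0.5239·9.0592] = 4.4700; exercise value = 0.0000 ≤ continuation, so V_u = 4.4700
Node d (S = 108): continuation = e^(−0.06)·[0.4761·9.0592 + 0.5239·48.6000] = 28.0419; exercise value = 27.0000 ≤ continuation, so V_d = 28.0419
Node 0 (S = 135): continuation = e^(−0.06)·[0.4761·4.4700 + 0.5239·28.0419] = 15.8406; exercise value = 0.0000 ≤ continuation, so V_0 = 15.8406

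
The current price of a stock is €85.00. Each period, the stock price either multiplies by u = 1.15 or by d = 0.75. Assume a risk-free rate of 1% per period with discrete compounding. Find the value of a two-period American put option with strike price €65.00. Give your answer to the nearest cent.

€2.06

Risk-neutral probability p = (1 + 0.01 − 0.75)/(1.15 − 0.75) = 0.2600/0.4000 = 0.6500
Terminal stock prices: S_uu = 112.4, S_ud = 73.31, S_dd = 47.81
Terminal payoffs (K − S): max(-47.41, 0) = 0, max(-8.312, 0) = 0, max(17.19, 0) = 17.19
Node u (S = 97.75): continuation = 1/1.01·[0.6500·0.0000 + 0.3500·0.0000] = 0.0000; exercise value = 0.0000 ≤ continuation, so V_u = 0.0000
Node d (S = 63.75): continuation = 1/1.01·[0.6500·0.0000 + 0.3500·17.1875] = 5.9561; exercise value = 1.2500 ≤ continuation, so V_d = 5.9561
Node 0 (S = 85): continuation = 1/1.01·[0.6500·0.0000 + 0.3500·5.9561] = 2.0640; exercise value = 0.0000 ≤ continuation, so V_0 = 2.0640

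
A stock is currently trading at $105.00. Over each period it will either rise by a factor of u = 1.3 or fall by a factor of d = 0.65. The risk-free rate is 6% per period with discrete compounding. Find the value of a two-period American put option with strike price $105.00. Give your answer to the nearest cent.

Risk-neutral probability p = (1 + 0.06 − 0.65)/(1.3 − 0.65) = 0.4100/0.6500 = 0.6308
Terminal stock prices: S_uu = 177.5, S_ud = 88.73, S_dd = 44.36
Terminal payoffs (K − S): max(-72.45, 0) = 0, max(16.27, 0) = 16.27, max(60.64, 0) = 60.64
Node u (S = 136.5): continuation = 1/1.06·[0.6308·0.0000 + 0.3692·16.2750] = 5.6691; exercise value = 0.0000 ≤ continuation, so V_u = 5.6691
Node d (S = 68.25): continuation = 1/1.06·[0.6308·16.2750 + 0.3692·60.6375] = 30.8066; exercise value = 36.7500 > continuation, so V_d = 36.7500 (exercise)
Node 0 (S = 105): continuation = 1/1.06·[0.6308·5.6691 + 0.3692·36.7500] = 16.1746; exercise value = 0.0000 ≤ continuation, so V_0 = 16.1746

$16.17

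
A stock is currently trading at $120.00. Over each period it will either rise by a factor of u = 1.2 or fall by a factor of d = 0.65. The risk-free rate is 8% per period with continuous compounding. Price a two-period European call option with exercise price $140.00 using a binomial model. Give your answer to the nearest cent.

Risk-neutral probability p = (e^0.08 − 0.65)/(1.2 − 0.65) = 0.4333/0.5500 = 0.7878
Terminal stock prices: S_uu = 172.8, S_ud = 93.6, S_dd = 50.7
Terminal payoffs (S − K): max(32.8, 0) = 32.8, max(-46.4, 0) = 0, max(-89.3, 0) = 0
Node u (S = 144): V_u = e^(−0.08)·[0.7878·32.8000 + 0.2122·0.0000] = 23.8530
Node d (S = 78): V_d = e^(−0.08)·[0.7878·0.0000 + 0.2122·0.0000] = 0.0000
Node 0 (S = 120): V_0 = e^(−0.08)·[0.7878·23.8530 + 0.2122·0.0000] = 17.3465

$17.35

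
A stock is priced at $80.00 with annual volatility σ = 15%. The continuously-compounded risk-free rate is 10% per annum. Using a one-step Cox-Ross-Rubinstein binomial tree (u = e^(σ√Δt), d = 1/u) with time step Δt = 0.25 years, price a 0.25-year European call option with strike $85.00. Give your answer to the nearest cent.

CRR parameters: u = e^(σ√Δt) = e^(0.15·√0.25) = 1.0779, d = 1/u = 0.9277
Per-period rate: rΔt = 0.1·0.25 = 0.025, so R = e^0.025 = 1.0253
Risk-neutral probability p = (e^0.025 − 0.9277)/(1.0779 − 0.9277) = 0.0976/0.1501 = 0.6499
Terminal stock prices: S_u = 86.23, S_d = 74.22
Terminal payoffs (S − K): max(1.231, 0) = 1.231, max(-10.78, 0) = 0
Node 0 (S = 80): V_0 = e^(−0.025)·[0.6499·1.2307 + 0.3501·0.0000] = 0.7801

$0.78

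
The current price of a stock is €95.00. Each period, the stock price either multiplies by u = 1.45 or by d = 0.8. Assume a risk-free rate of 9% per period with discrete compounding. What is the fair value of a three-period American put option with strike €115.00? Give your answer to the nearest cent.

€22.65

Risk-neutral probability p = (1 + 0.09 − 0.8)/(1.45 − 0.8) = 0.2900/0.6500 = 0.4462
Terminal stock prices: S_uuu = 289.6, S_uud = 159.8, S_udd = 88.16, S_ddd = 48.64
Terminal payoffs (K − S): max(-174.6, 0) = 0, max(-44.79, 0) = 0, max(26.84, 0) = 26.84, max(66.36, 0) = 66.36
Node uu (S = 199.7): continuation = 1/1.09·[0.4462·0.0000 + 0.5538·0.0000] = 0.0000; exercise value = 0.0000 ≤ continuation, so V_uu = 0.0000
Node ud (S = 110.2): continuation = 1/1.09·[0.4462·0.0000 + 0.5538·26.8400] = 13.6378; exercise value = 4.8000 ≤ continuation, so V_ud = 13.6378
Node dd (S = 60.8): continuation = 1/1.09·[0.4462·26.8400 + 0.5538·66.3600] = 44.7046; exercise value = 54.2000 > continuation, so V_dd = 54.2000 (exercise)
Node u (S = 137.8): continuation = 1/1.09·[0.4462·0.0000 + 0.5538·13.6378] = 6.9296; exercise value = 0.0000 ≤ continuation, so V_u = 6.9296
Node d (S = 76): continuation = 1/1.09·[0.4462·13.6378 + 0.5538·54.2000] = 33.1220; exercise value = 39.0000 > continuation, so V_d = 39.0000 (exercise)
Node 0 (S = 95): continuation = 1/1.09·[0.4462·6.9296 + 0.5538·39.0000] = 22.6529; exercise value = 20.0000 ≤ continuation, so V_0 = 22.6529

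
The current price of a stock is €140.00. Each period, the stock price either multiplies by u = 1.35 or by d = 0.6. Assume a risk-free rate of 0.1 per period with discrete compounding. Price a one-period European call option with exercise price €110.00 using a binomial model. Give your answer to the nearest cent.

Risk-neutral probability p = (1 + 0.1 − 0.6)/(1.35 − 0.6) = 0.5000/0.7500 = 0.6667
Terminal stock prices: S_u = 189, S_d = 84
Terminal payoffs (S − K): max(79, 0) = 79, max(-26, 0) = 0
Node 0 (S = 140): V_0 = 1/1.1·[0.6667·79.0000 + 0.3333·0.0000] = 47.8788

€47.88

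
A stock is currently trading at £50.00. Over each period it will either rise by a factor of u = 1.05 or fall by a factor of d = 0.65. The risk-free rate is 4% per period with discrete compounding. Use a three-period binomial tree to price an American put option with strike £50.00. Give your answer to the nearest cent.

£1.08

Risk-neutral probability p = (1 + 0.04 − 0.65)/(1.05 − 0.65) = 0.3900/0.4000 = 0.9750
Terminal stock prices: S_uuu = 57.88, S_uud = 35.83, S_udd = 22.18, S_ddd = 13.73
Terminal payoffs (K − S): max(-7.881, 0) = 0, max(14.17, 0) = 14.17, max(27.82, 0) = 27.82, max(36.27, 0) = 36.27
Node uu (S = 55.12): continuation = 1/1.04·[0.9750·0.0000 + 0.0250·14.1687] = 0.3406; exercise value = 0.0000 ≤ continuation, so V_uu = 0.3406
Node ud (S = 34.12): continuation = 1/1.04·[0.9750·14.1687 + 0.0250·27.8187] = 13.9519; exercise value = 15.8750 > continuation, so V_ud = 15.8750 (exercise)
Node dd (S = 21.13): continuation = 1/1.04·[0.9750·27.8187 + 0.0250·36.2687] = 26.9519; exercise value = 28.8750 > continuation, so V_dd = 28.8750 (exercise)
Node u (S = 52.5): continuation = 1/1.04·[0.9750·0.3406 + 0.0250·15.8750] = 0.7009; exercise value = 0.0000 ≤ continuation, so V_u = 0.7009
Node d (S = 32.5): continuation = 1/1.04·[0.9750·15.8750 + 0.0250·28.8750] = 15.5769; exercise value = 17.5000 > continuation, so V_d = 17.5000 (exercise)
Node 0 (S = 50): continuation = 1/1.04·[0.9750·0.7009 + 0.0250·17.5000] = 1.0778; exercise value = 0.0000 ≤ continuation, so V_0 = 1.0778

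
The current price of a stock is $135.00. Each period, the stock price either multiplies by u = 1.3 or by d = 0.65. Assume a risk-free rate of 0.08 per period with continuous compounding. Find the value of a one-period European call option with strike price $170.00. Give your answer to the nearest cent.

$3.38

Risk-neutral probability p = (e^0.08 − 0.65)/(1.3 − 0.65) = 0.4333/0.6500 = 0.6666
Terminal stock prices: S_u = 175.5, S_d = 87.75
Terminal payoffs (S − K): max(5.5, 0) = 5.5, max(-82.25, 0) = 0
Node 0 (S = 135): V_0 = e^(−0.08)·[0.6666·5.5000 + 0.3334·0.0000] = 3.3844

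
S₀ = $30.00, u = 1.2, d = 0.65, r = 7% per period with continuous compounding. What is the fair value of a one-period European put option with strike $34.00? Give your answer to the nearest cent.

Risk-neutral probability p = (e^0.07 − 0.65)/(1.2 − 0.65) = 0.4225/0.5500 = 0.7682
Terminal stock prices: S_u = 36, S_d = 19.5
Terminal payoffs (K − S): max(-2, 0) = 0, max(14.5, 0) = 14.5
Node 0 (S = 30): V_0 = e^(−0.07)·[0.7682·0.0000 + 0.2318·14.5000] = 3.1339

$3.13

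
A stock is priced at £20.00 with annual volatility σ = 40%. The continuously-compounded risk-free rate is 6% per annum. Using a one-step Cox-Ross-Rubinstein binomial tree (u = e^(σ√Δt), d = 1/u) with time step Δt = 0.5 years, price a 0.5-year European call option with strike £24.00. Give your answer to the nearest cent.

£1.19

CRR parameters: u = e^(σ√Δt) = e^(0.4·√0.5) = 1.3269, d = 1/u = 0.7536
Per-period rate: rΔt = 0.06·0.5 = 0.03, so R = e^0.03 = 1.0305
Risk-neutral probability p = (e^0.03 − 0.7536)/(1.3269 − 0.7536) = 0.2768/0.5733 = 0.4829
Terminal stock prices: S_u = 26.54, S_d = 15.07
Terminal payoffs (S − K): max(2.538, 0) = 2.538, max(-8.927, 0) = 0
Node 0 (S = 20): V_0 = e^(−0.03)·[0.4829·2.5379 + 0.5171·0.0000] = 1.1893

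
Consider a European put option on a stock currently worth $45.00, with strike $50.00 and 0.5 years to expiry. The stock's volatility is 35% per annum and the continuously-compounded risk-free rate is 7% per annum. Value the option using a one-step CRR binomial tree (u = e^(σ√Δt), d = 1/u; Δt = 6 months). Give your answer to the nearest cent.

$7.04

CRR parameters: u = e^(σ√Δt) = e^(0.35·√0.5) = 1.2808, d = 1/u = 0.7808
Per-period rate: rΔt = 0.07·0.5 = 0.035, so R = e^0.035 = 1.0356
Risk-neutral probability p = (e^0.035 − 0.7808)/(1.2808 − 0.7808) = 0.2549/0.5000 = 0.5097
Terminal stock prices: S_u = 57.64, S_d = 35.13
Terminal payoffs (K − S): max(-7.636, 0) = 0, max(14.87, 0) = 14.87
Node 0 (S = 45): V_0 = e^(−0.035)·[0.5097·0.0000 + 0.4903·14.8658] = 7.0384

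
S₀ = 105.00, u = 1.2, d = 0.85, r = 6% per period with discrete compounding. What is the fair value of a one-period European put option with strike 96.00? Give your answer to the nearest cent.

Risk-neutral probability p = (1 + 0.06 − 0.85)/(1.2 − 0.85) = 0.2100/0.3500 = 0.6000
Terminal stock prices: S_u = 126, S_d = 89.25
Terminal payoffs (K − S): max(-30, 0) = 0, max(6.75, 0) = 6.75
Node 0 (S = 105): V_0 = 1/1.06·[0.6000·0.0000 + 0.4000·6.7500] = 2.5472

2.55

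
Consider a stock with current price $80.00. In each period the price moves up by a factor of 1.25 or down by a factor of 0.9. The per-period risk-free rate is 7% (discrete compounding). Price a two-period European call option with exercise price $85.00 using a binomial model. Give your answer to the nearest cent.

Risk-neutral probability p = (1 + 0.07 − 0.9)/(1.25 − 0.9) = 0.1700/0.3500 = 0.4857
Terminal stock prices: S_uu = 125, S_ud = 90, S_dd = 64.8
Terminal payoffs (S − K): max(40, 0) = 40, max(5, 0) = 5, max(-20.2, 0) = 0
Node u (S = 100): V_u = 1/1.07·[0.4857·40.0000 + 0.5143·5.0000] = 20.5607
Node d (S = 72): V_d = 1/1.07·[0.4857·5.0000 + 0.5143·0.0000] = 2.2697
Node 0 (S = 80): V_0 = 1/1.07·[0.4857·20.5607 + 0.5143·2.2697] = 10.4242

$10.42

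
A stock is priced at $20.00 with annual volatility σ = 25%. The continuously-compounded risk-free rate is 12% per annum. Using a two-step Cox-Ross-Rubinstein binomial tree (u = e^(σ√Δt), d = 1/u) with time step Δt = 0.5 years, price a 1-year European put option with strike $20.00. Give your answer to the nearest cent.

$0.72

CRR parameters: u = e^(σ√Δt) = e^(0.25·√0.5) = 1.1934, d = 1/u = 0.8380
Per-period rate: rΔt = 0.12·0.5 = 0.06, so R = e^0.06 = 1.0618
Risk-neutral probability p = (e^0.06 − 0.8380)/(1.1934 − 0.8380) = 0.2239/0.3554 = 0.6299
Terminal stock prices: S_uu = 28.48, S_ud = 20, S_dd = 14.04
Terminal payoffs (K − S): max(-8.482, 0) = 0, max(0, 0) = 0, max(5.956, 0) = 5.956
Node u (S = 23.87): V_u = e^(−0.06)·[0.6299·0.0000 + 0.3701·0.0000] = 0.0000
Node d (S = 16.76): V_d = e^(−0.06)·[0.6299·0.0000 + 0.3701·5.9562] = 2.0760
Node 0 (S = 20): V_0 = e^(−0.06)·[0.6299·0.0000 + 0.3701·2.0760] = 0.7235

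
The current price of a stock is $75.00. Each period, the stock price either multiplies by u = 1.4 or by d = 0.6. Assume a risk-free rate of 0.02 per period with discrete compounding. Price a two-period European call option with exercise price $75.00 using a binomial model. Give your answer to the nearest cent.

Risk-neutral probability p = (1 + 0.02 − 0.6)/(1.4 − 0.6) = 0.4200/0.8000 = 0.5250
Terminal stock prices: S_uu = 147, S_ud = 63, S_dd = 27
Terminal payoffs (S − K): max(72, 0) = 72, max(-12, 0) = 0, max(-48, 0) = 0
Node u (S = 105): V_u = 1/1.02·[0.5250·72.0000 + 0.4750·0.0000] = 37.0588
Node d (S = 45): V_d = 1/1.02·[0.5250·0.0000 + 0.4750·0.0000] = 0.0000
Node 0 (S = 75): V_0 = 1/1.02·[0.5250·37.0588 + 0.4750·0.0000] = 19.0744

$19.07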